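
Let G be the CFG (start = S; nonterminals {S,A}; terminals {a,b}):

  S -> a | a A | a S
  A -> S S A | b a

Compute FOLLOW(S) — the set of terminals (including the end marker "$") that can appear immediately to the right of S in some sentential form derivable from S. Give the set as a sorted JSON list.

FIRST iteration:
[1]
  A via A→b a: +{b}
  S via S→a: +{a}
  FIRST[S]={a}  FIRST[A]={b}
[2]
  A via A→S S A: +{a}
  FIRST[S]={a}  FIRST[A]={a,b}
[3] done
  FIRST[S]={a}  FIRST[A]={a,b}

FOLLOW iteration:
seed FOLLOW(S) with $
round 1:
  A→S S A: FOLLOW(S) ⊇ FIRST(S) = {a}; new: +{a}
  A→S S A: FOLLOW(S) ⊇ FIRST(A) = {a,b}; new: +{b}
  S→a A: FOLLOW(A) ⊇ FOLLOW(S) ⊇ {$,a,b}; new: +{$,a,b}
  S: {$,a,b}  A: {$,a,b}
round 2: done
  S: {$,a,b}  A: {$,a,b}

FOLLOW(S) = ["$", "a", "b"]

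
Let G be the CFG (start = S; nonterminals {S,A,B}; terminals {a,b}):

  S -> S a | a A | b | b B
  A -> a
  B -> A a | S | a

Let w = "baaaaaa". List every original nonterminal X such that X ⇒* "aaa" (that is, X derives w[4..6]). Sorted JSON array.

CNF form of G:
  S -> S T0 | T0 A | T1 B | b
  A -> a
  B -> A T0 | S T0 | T0 A | T1 B | a | b
  T0 -> a
  T1 -> b

Fill CYK table bottom-up — only the sub-triangle for w[4..6]:
  cell(4,4) a: {A,B,T0}  orig:{A,B}
  cell(5,5) a: {A,B,T0}  orig:{A,B}
  cell(6,6) a: {A,B,T0}  orig:{A,B}
  cell(4,5) aa: {B,S}
  cell(5,6) aa: {B,S}
  cell(4,6) aaa: {B,S}

Original NTs in T[4,6] deriving "aaa": ["B", "S"]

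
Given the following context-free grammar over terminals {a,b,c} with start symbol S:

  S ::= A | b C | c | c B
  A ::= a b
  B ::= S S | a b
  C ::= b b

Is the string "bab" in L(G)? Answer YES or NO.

Convert to CNF:
  S -> T0 T1 | T1 C | T2 B | c
  A -> T0 T1
  B -> S S | T0 T1
  C -> T1 T1
  T0 -> a
  T1 -> b
  T2 -> c

CYK fill:
  [0..0]={T1}  "b"  orig:{}
  [1..1]={T0}  "a"  orig:{}
  [2..2]={T1}  "b"  orig:{}
  [0..1]=∅  "ba"
  [1..2]={A,B,S}  "ab"
  [0..2]=∅  "bab"

S ∉ T[0,2] ⇒ NO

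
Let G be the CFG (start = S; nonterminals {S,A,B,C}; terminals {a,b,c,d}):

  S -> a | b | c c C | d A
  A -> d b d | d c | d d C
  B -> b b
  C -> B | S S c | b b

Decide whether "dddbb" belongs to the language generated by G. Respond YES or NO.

Convert to CNF:
  S -> T0 A | T2 X6 | a | b
  A -> T0 T2 | T0 X3 | T0 X4
  B -> T1 T1
  C -> S X5 | T1 T1
  T0 -> d
  T1 -> b
  T2 -> c
  X3 -> T1 T0
  X4 -> T0 C
  X5 -> S T2
  X6 -> T2 C

CYK fill:
  [0..0]={T0}  "d"  orig:{}
  [1..1]={T0}  "d"  orig:{}
  [2..2]={T0}  "d"  orig:{}
  [3..3]={S,T1}  "b"  orig:{S}
  [4..4]={S,T1}  "b"  orig:{S}
  [0..1]=∅  "dd"
  [1..2]=∅  "dd"
  [2..3]=∅  "db"
  [3..4]={B,C}  "bb"
  [0..2]=∅  "ddd"
  [1..3]=∅  "ddb"
  [2..4]={X4}  "dbb"  orig:{}
  [0..3]=∅  "dddb"
  [1..4]={A}  "ddbb"
  [0..4]={S}  "dddbb"

S ∈ T[0,4] ⇒ YES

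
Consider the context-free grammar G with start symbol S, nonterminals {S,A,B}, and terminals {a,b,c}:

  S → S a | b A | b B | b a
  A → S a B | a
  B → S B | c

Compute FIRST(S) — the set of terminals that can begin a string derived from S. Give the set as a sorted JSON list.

FIRST sets, iterate to fixpoint:
pass 1:
  A via A→a: +{a}
  B via B→c: +{c}
  S via S→b A: +{b}
  FIRST(S)={b}  FIRST(A)={a}  FIRST(B)={c}
pass 2:
  A via A→S a B: +{b}
  B via B→S B: +{b}
  FIRST(S)={b}  FIRST(A)={a,b}  FIRST(B)={b,c}
pass 3: (no change)
  FIRST(S)={b}  FIRST(A)={a,b}  FIRST(B)={b,c}

FIRST(S) = ["b"]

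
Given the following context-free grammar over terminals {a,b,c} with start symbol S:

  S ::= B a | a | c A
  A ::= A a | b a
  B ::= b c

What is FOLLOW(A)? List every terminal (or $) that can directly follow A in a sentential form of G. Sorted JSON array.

FIRST sets, iterate to fixpoint:
round 1:
  A via A→b a: +{b}
  B via B→b c: +{b}
  S via S→B a: +{b}
  S via S→a: +{a}
  S via S→c A: +{c}
  FIRST[S]={a,b,c}  FIRST[A]={b}  FIRST[B]={b}
round 2: — fixpoint
  FIRST[S]={a,b,c}  FIRST[A]={b}  FIRST[B]={b}

Compute FOLLOW by fixpoint:
FOLLOW(S) := {$}
[1]
  A→A a: FOLLOW(A) ⊇ FIRST(a) = {a}; new: +{a}
  S→B a: FOLLOW(B) ⊇ FIRST(a) = {a}; new: +{a}
  S→c A: FOLLOW(A) ⊇ FOLLOW(S) ⊇ {$}; new: +{$}
  FOLLOW[S]={$}  FOLLOW[A]={$,a}  FOLLOW[B]={a}
[2] — fixpoint
  FOLLOW[S]={$}  FOLLOW[A]={$,a}  FOLLOW[B]={a}

FOLLOW(A) = ["$", "a"]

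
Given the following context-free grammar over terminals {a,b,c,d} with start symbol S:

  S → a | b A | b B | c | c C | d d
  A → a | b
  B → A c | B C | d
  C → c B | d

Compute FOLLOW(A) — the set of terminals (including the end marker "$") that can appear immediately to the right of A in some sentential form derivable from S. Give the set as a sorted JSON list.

FIRST sets, iterate to fixpoint:
pass 1:
  A via A→a: +{a}
  A via A→b: +{b}
  B via B→A c: +{a,b}
  B via B→d: +{d}
  C via C→c B: +{c}
  C via C→d: +{d}
  S via S→a: +{a}
  S via S→b A: +{b}
  S via S→c: +{c}
  S via S→d d: +{d}
  FIRST(S)={a,b,c,d}  FIRST(A)={a,b}  FIRST(B)={a,b,d}  FIRST(C)={c,d}
pass 2: — fixpoint
  FIRST(S)={a,b,c,d}  FIRST(A)={a,b}  FIRST(B)={a,b,d}  FIRST(C)={c,d}

Compute FOLLOW by fixpoint:
initialize: $ ∈ FOLLOW(S)
iter 1:
  B→A c: FOLLOW(A) ⊇ FIRST(c) = {c}; new: +{c}
  B→B C: FOLLOW(B) ⊇ FIRST(C) = {c,d}; new: +{c,d}
  B→B C: FOLLOW(C) ⊇ FOLLOW(B) ⊇ {c,d}; new: +{c,d}
  S→b A: FOLLOW(A) ⊇ FOLLOW(S) ⊇ {$}; new: +{$}
  S→b B: FOLLOW(B) ⊇ FOLLOW(S) ⊇ {$}; new: +{$}
  S→c C: FOLLOW(C) ⊇ FOLLOW(S) ⊇ {$}; new: +{$}
  FOLLOW[S]={$}  FOLLOW[A]={$,c}  FOLLOW[B]={$,c,d}  FOLLOW[C]={$,c,d}
iter 2: (no change)
  FOLLOW[S]={$}  FOLLOW[A]={$,c}  FOLLOW[B]={$,c,d}  FOLLOW[C]={$,c,d}

FOLLOW(A) = ["$", "c"]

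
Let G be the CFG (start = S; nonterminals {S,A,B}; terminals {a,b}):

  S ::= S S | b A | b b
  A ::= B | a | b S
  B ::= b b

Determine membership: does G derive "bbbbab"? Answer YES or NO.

Convert to CNF:
  S -> S S | T0 A | T0 T0
  A -> T0 S | T0 T0 | a
  B -> T0 T0
  T0 -> b

Fill CYK table bottom-up:
  T[0,0] 'b' = {T0}  orig:{}
  T[1,1] 'b' = {T0}  orig:{}
  T[2,2] 'b' = {T0}  orig:{}
  T[3,3] 'b' = {T0}  orig:{}
  T[4,4] 'a' = {A}
  T[5,5] 'b' = {T0}  orig:{}
  T[0,1] 'bb' = {A,B,S}
  T[1,2] 'bb' = {A,B,S}
  T[2,3] 'bb' = {A,B,S}
  T[3,4] 'ba' = {S}
  T[4,5] 'ab' = ∅
  T[0,2] 'bbb' = {A,S}
  T[1,3] 'bbb' = {A,S}
  T[2,4] 'bba' = {A}
  T[3,5] 'bab' = ∅
  T[0,3] 'bbbb' = {A,S}
  T[1,4] 'bbba' = {S}
  T[2,5] 'bbab' = ∅
  T[0,4] 'bbbba' = {A,S}
  T[1,5] 'bbbab' = ∅
  T[0,5] 'bbbbab' = ∅

S ∉ T[0,5] ⇒ NO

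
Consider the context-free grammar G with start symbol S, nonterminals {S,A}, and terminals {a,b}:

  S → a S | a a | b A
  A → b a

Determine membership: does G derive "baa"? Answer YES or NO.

CNF form of G:
  S -> T0 A | T1 S | T1 T1
  A -> T0 T1
  T0 -> b
  T1 -> a

Fill CYK table bottom-up:
  cell(0,0) b: {T0}  orig:{}
  cell(1,1) a: {T1}  orig:{}
  cell(2,2) a: {T1}  orig:{}
  cell(0,1) ba: {A}
  cell(1,2) aa: {S}
  cell(0,2) baa: ∅

S ∉ T[0,2] ⇒ NO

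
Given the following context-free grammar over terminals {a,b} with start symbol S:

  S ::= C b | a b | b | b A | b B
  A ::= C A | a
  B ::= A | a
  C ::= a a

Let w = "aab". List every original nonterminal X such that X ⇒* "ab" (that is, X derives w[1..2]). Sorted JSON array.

Convert to CNF:
  S -> C T1 | T0 T1 | T1 A | T1 B | b
  A -> C A | a
  B -> C A | a
  C -> T0 T0
  T0 -> a
  T1 -> b

Fill CYK table bottom-up, restricted to cells inside w[1..2]:
  cell(1,1) a: {A,B,T0}  orig:{A,B}
  cell(2,2) b: {S,T1}  orig:{S}
  cell(1,2) ab: {S}

Original NTs in T[1,2] deriving "ab": ["S"]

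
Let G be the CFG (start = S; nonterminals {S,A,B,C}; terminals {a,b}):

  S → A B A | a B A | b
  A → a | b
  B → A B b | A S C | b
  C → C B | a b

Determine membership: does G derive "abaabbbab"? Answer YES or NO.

CNF form of G:
  S -> A X4 | T1 X5 | b
  A -> a | b
  B -> A X2 | A X3 | b
  C -> C B | T1 T0
  T0 -> b
  T1 -> a
  X2 -> B T0
  X3 -> S C
  X4 -> B A
  X5 -> B A

CYK table (by increasing span):
  cell(0,0) a: {A,T1}  orig:{A}
  cell(1,1) b: {A,B,S,T0}  orig:{A,B,S}
  cell(2,2) a: {A,T1}  orig:{A}
  cell(3,3) a: {A,T1}  orig:{A}
  cell(4,4) b: {A,B,S,T0}  orig:{A,B,S}
  cell(5,5) b: {A,B,S,T0}  orig:{A,B,S}
  cell(6,6) b: {A,B,S,T0}  orig:{A,B,S}
  cell(7,7) a: {A,T1}  orig:{A}
  cell(8,8) b: {A,B,S,T0}  orig:{A,B,S}
  cell(0,1) ab: {C}
  cell(1,2) ba: {X4,X5}  orig:{}
  cell(2,3) aa: ∅
  cell(3,4) ab: {C}
  cell(4,5) bb: {X2,X4,X5}  orig:{}
  cell(5,6) bb: {X2,X4,X5}  orig:{}
  cell(6,7) ba: {X4,X5}  orig:{}
  cell(7,8) ab: {C}
  cell(0,2) aba: {S}
  cell(1,3) baa: ∅
  cell(2,4) aab: ∅
  cell(3,5) abb: {B,C,S}
  cell(4,6) bbb: {B,S}
  cell(5,7) bba: {S}
  cell(6,8) bab: {X3}  orig:{}
  cell(0,3) abaa: ∅
  cell(1,4) baab: ∅
  cell(2,5) aabb: ∅
  cell(3,6) abbb: {C,X2,X4,X5}  orig:{C}
  cell(4,7) bbba: {X4,X5}  orig:{}
  cell(5,8) bbab: {B}
  cell(0,4) abaab: {X3}  orig:{}
  cell(1,5) baabb: ∅
  cell(2,6) aabbb: {B,S}
  cell(3,7) abbba: {S}
  cell(4,8) bbbab: {X3}  orig:{}
  cell(0,5) abaabb: {X3}  orig:{}
  cell(1,6) baabbb: ∅
  cell(2,7) aabbba: {X4,X5}  orig:{}
  cell(3,8) abbbab: {B,C}
  cell(0,6) abaabbb: {C,X3}  orig:{C}
  cell(1,7) baabbba: {S}
  cell(2,8) aabbbab: {X3}  orig:{}
  cell(0,7) abaabbba: ∅
  cell(1,8) baabbbab: {B}
  cell(0,8) abaabbbab: {X3}  orig:{}

S ∉ T[0,8] ⇒ NO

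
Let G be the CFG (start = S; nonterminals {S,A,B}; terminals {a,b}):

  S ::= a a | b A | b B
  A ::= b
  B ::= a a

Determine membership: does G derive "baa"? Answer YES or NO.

Convert to CNF:
  S -> T0 T0 | T1 A | T1 B
  A -> b
  B -> T0 T0
  T0 -> a
  T1 -> b

CYK fill:
  [0..0]={A,T1}  "b"  orig:{A}
  [1..1]={T0}  "a"  orig:{}
  [2..2]={T0}  "a"  orig:{}
  [0..1]=∅  "ba"
  [1..2]={B,S}  "aa"
  [0..2]={S}  "baa"

S ∈ T[0,2] ⇒ YES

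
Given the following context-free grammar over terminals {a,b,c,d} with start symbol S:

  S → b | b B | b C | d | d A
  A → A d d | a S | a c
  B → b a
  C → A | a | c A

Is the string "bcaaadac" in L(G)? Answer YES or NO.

Convert to CNF:
  S -> T0 A | T3 B | T3 C | b | d
  A -> A X4 | T1 S | T1 T2
  B -> T3 T1
  C -> A X5 | T1 S | T1 T2 | T2 A | a
  T0 -> d
  T1 -> a
  T2 -> c
  T3 -> b
  X4 -> T0 T0
  X5 -> T0 T0

Fill CYK table bottom-up:
  [0..0]={S,T3}  "b"  orig:{S}
  [1..1]={T2}  "c"  orig:{}
  [2..2]={C,T1}  "a"  orig:{C}
  [3..3]={C,T1}  "a"  orig:{C}
  [4..4]={C,T1}  "a"  orig:{C}
  [5..5]={S,T0}  "d"  orig:{S}
  [6..6]={C,T1}  "a"  orig:{C}
  [7..7]={T2}  "c"  orig:{}
  [0..1]=∅  "bc"
  [1..2]=∅  "ca"
  [2..3]=∅  "aa"
  [3..4]=∅  "aa"
  [4..5]={A,C}  "ad"
  [5..6]=∅  "da"
  [6..7]={A,C}  "ac"
  [0..2]=∅  "bca"
  [1..3]=∅  "caa"
  [2..4]=∅  "aaa"
  [3..5]=∅  "aad"
  [4..6]=∅  "ada"
  [5..7]={S}  "dac"
  [0..3]=∅  "bcaa"
  [1..4]=∅  "caaa"
  [2..5]=∅  "aaad"
  [3..6]=∅  "aada"
  [4..7]={A,C}  "adac"
  [0..4]=∅  "bcaaa"
  [1..5]=∅  "caaad"
  [2..6]=∅  "aaada"
  [3..7]=∅  "aadac"
  [0..5]=∅  "bcaaad"
  [1..6]=∅  "caaada"
  [2..7]=∅  "aaadac"
  [0..6]=∅  "bcaaada"
  [1..7]=∅  "caaadac"
  [0..7]=∅  "bcaaadac"

S ∉ T[0,7] ⇒ NO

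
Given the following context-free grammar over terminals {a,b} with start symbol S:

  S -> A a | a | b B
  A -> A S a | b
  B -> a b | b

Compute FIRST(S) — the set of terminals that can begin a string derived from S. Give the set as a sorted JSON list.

FIRST sets, iterate to fixpoint:
[1]
  A via A→b: +{b}
  B via B→a b: +{a}
  B via B→b: +{b}
  S via S→A a: +{b}
  S via S→a: +{a}
  FIRST[S]={a,b}  FIRST[A]={b}  FIRST[B]={a,b}
[2] — fixpoint
  FIRST[S]={a,b}  FIRST[A]={b}  FIRST[B]={a,b}

FIRST(S) = ["a", "b"]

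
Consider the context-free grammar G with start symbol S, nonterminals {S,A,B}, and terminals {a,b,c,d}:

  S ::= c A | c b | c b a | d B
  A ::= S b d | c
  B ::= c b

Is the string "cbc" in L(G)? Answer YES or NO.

Convert to CNF:
  S -> T1 B | T2 A | T2 T0 | T2 X5
  A -> S X4 | c
  B -> T2 T0
  T0 -> b
  T1 -> d
  T2 -> c
  T3 -> a
  X4 -> T0 T1
  X5 -> T0 T3

CYK fill:
  T[0,0] 'c' = {A,T2}  orig:{A}
  T[1,1] 'b' = {T0}  orig:{}
  T[2,2] 'c' = {A,T2}  orig:{A}
  T[0,1] 'cb' = {B,S}
  T[1,2] 'bc' = ∅
  T[0,2] 'cbc' = ∅

S ∉ T[0,2] ⇒ NO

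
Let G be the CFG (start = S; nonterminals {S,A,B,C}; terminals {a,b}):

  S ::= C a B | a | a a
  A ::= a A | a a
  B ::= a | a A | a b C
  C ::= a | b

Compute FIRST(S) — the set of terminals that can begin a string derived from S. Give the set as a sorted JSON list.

FIRST sets, iterate to fixpoint:
pass 1:
  A via A→a A: +{a}
  B via B→a: +{a}
  C via C→a: +{a}
  C via C→b: +{b}
  S via S→C a B: +{a,b}
  FIRST[S]={a,b}  FIRST[A]={a}  FIRST[B]={a}  FIRST[C]={a,b}
pass 2: — fixpoint
  FIRST[S]={a,b}  FIRST[A]={a}  FIRST[B]={a}  FIRST[C]={a,b}

FIRST(S) = ["a", "b"]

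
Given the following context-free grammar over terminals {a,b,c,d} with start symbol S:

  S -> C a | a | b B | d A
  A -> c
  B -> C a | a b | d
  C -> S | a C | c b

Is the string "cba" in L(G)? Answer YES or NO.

Convert to CNF:
  S -> C T0 | T1 B | T3 A | a
  A -> c
  B -> C T0 | T0 T1 | d
  C -> C T0 | T0 C | T1 B | T2 T1 | T3 A | a
  T0 -> a
  T1 -> b
  T2 -> c
  T3 -> d

Fill CYK table bottom-up:
  cell(0,0) c: {A,T2}  orig:{A}
  cell(1,1) b: {T1}  orig:{}
  cell(2,2) a: {C,S,T0}  orig:{C,S}
  cell(0,1) cb: {C}
  cell(1,2) ba: ∅
  cell(0,2) cba: {B,C,S}

S ∈ T[0,2] ⇒ YES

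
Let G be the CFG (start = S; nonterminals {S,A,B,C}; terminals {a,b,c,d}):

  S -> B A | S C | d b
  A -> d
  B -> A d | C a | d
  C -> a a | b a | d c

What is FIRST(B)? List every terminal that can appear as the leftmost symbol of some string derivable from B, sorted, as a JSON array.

FIRST sets, iterate to fixpoint:
round 1:
  A via A→d: +{d}
  B via B→A d: +{d}
  C via C→a a: +{a}
  C via C→b a: +{b}
  C via C→d c: +{d}
  S via S→B A: +{d}
  FIRST(S)={d}  FIRST(A)={d}  FIRST(B)={d}  FIRST(C)={a,b,d}
round 2:
  B via B→C a: +{a,b}
  S via S→B A: +{a,b}
  FIRST(S)={a,b,d}  FIRST(A)={d}  FIRST(B)={a,b,d}  FIRST(C)={a,b,d}
round 3: done
  FIRST(S)={a,b,d}  FIRST(A)={d}  FIRST(B)={a,b,d}  FIRST(C)={a,b,d}

FIRST(B) = ["a", "b", "d"]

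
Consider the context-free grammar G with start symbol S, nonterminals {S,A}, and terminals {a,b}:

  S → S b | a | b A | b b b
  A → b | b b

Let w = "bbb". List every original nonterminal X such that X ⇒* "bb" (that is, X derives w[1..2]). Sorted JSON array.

CNF form of G:
  S -> S T0 | T0 A | T0 X1 | a
  A -> T0 T0 | b
  T0 -> b
  X1 -> T0 T0

CYK fill (cells [i..j] with 1 ≤ i ≤ j ≤ 2 only):
  T[1,1] 'b' = {A,T0}  orig:{A}
  T[2,2] 'b' = {A,T0}  orig:{A}
  T[1,2] 'bb' = {A,S,X1}  orig:{A,S}

Original NTs in T[1,2] deriving "bb": ["A", "S"]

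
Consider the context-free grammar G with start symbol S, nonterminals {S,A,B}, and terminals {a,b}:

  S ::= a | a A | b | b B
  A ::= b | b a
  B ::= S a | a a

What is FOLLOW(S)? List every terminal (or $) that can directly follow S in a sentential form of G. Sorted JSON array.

FIRST sets, iterate to fixpoint:
iter 1:
  A via A→b: +{b}
  B via B→a a: +{a}
  S via S→a: +{a}
  S via S→b: +{b}
  FIRST[S]={a,b}  FIRST[A]={b}  FIRST[B]={a}
iter 2:
  B via B→S a: +{b}
  FIRST[S]={a,b}  FIRST[A]={b}  FIRST[B]={a,b}
iter 3: (no change)
  FIRST[S]={a,b}  FIRST[A]={b}  FIRST[B]={a,b}

FOLLOW iteration:
initialize: $ ∈ FOLLOW(S)
[1]
  B→S a: FOLLOW(S) ⊇ FIRST(a) = {a}; new: +{a}
  S→a A: FOLLOW(A) ⊇ FOLLOW(S) ⊇ {$,a}; new: +{$,a}
  S→b B: FOLLOW(B) ⊇ FOLLOW(S) ⊇ {$,a}; new: +{$,a}
  S: {$,a}  A: {$,a}  B: {$,a}
[2] done
  S: {$,a}  A: {$,a}  B: {$,a}

FOLLOW(S) = ["$", "a"]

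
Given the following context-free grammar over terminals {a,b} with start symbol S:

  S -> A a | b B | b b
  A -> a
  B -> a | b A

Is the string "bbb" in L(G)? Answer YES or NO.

CNF form of G:
  S -> A T1 | T0 B | T0 T0
  A -> a
  B -> T0 A | a
  T0 -> b
  T1 -> a

CYK table (by increasing span):
  cell(0,0) b: {T0}  orig:{}
  cell(1,1) b: {T0}  orig:{}
  cell(2,2) b: {T0}  orig:{}
  cell(0,1) bb: {S}
  cell(1,2) bb: {S}
  cell(0,2) bbb: ∅

S ∉ T[0,2] ⇒ NO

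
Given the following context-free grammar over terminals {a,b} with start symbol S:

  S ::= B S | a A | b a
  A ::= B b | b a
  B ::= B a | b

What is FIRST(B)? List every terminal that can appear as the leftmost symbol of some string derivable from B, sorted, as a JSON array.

Compute FIRST by fixpoint:
round 1:
  A via A→b a: +{b}
  B via B→b: +{b}
  S via S→B S: +{b}
  S via S→a A: +{a}
  FIRST[S]={a,b}  FIRST[A]={b}  FIRST[B]={b}
round 2: — fixpoint
  FIRST[S]={a,b}  FIRST[A]={b}  FIRST[B]={b}

FIRST(B) = ["b"]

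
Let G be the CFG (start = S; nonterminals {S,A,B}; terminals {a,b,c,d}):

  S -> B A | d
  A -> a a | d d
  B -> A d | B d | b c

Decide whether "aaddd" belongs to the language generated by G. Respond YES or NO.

Convert to CNF:
  S -> B A | d
  A -> T0 T0 | T1 T1
  B -> A T1 | B T1 | T2 T3
  T0 -> a
  T1 -> d
  T2 -> b
  T3 -> c

CYK table (by increasing span):
  [0..0]={T0}  "a"  orig:{}
  [1..1]={T0}  "a"  orig:{}
  [2..2]={S,T1}  "d"  orig:{S}
  [3..3]={S,T1}  "d"  orig:{S}
  [4..4]={S,T1}  "d"  orig:{S}
  [0..1]={A}  "aa"
  [1..2]=∅  "ad"
  [2..3]={A}  "dd"
  [3..4]={A}  "dd"
  [0..2]={B}  "aad"
  [1..3]=∅  "add"
  [2..4]={B}  "ddd"
  [0..3]={B}  "aadd"
  [1..4]=∅  "addd"
  [0..4]={B,S}  "aaddd"

S ∈ T[0,4] ⇒ YES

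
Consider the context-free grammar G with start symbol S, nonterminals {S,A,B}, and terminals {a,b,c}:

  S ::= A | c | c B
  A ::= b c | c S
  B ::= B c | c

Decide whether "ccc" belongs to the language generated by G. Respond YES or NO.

Convert to CNF:
  S -> T0 T1 | T1 B | T1 S | c
  A -> T0 T1 | T1 S
  B -> B T1 | c
  T0 -> b
  T1 -> c

CYK table (by increasing span):
  [0..0]={B,S,T1}  "c"  orig:{B,S}
  [1..1]={B,S,T1}  "c"  orig:{B,S}
  [2..2]={B,S,T1}  "c"  orig:{B,S}
  [0..1]={A,B,S}  "cc"
  [1..2]={A,B,S}  "cc"
  [0..2]={A,B,S}  "ccc"

S ∈ T[0,2] ⇒ YES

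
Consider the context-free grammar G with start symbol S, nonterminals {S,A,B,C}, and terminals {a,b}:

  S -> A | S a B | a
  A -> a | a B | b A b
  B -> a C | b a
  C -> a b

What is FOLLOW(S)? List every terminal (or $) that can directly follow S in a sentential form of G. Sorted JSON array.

FIRST iteration:
pass 1:
  A via A→a: +{a}
  A via A→b A b: +{b}
  B via B→a C: +{a}
  B via B→b a: +{b}
  C via C→a b: +{a}
  S via S→A: +{a,b}
  S: {a,b}  A: {a,b}  B: {a,b}  C: {a}
pass 2: — fixpoint
  S: {a,b}  A: {a,b}  B: {a,b}  C: {a}

FOLLOW sets:
FOLLOW(S) := {$}
iter 1:
  A→b A b: FOLLOW(A) ⊇ FIRST(b) = {b}; new: +{b}
  S→A: FOLLOW(A) ⊇ FOLLOW(S) ⊇ {$}; new: +{$}
  S→S a B: FOLLOW(S) ⊇ FIRST(a) = {a}; new: +{a}
  S→S a B: FOLLOW(B) ⊇ FOLLOW(S) ⊇ {$,a}; new: +{$,a}
  FOLLOW[S]={$,a}  FOLLOW[A]={$,b}  FOLLOW[B]={$,a}  FOLLOW[C]={}
iter 2:
  A→a B: FOLLOW(B) ⊇ FOLLOW(A) ⊇ {$,b}; new: +{b}
  B→a C: FOLLOW(C) ⊇ FOLLOW(B) ⊇ {$,a,b}; new: +{$,a,b}
  S→A: FOLLOW(A) ⊇ FOLLOW(S) ⊇ {$,a}; new: +{a}
  FOLLOW[S]={$,a}  FOLLOW[A]={$,a,b}  FOLLOW[B]={$,a,b}  FOLLOW[C]={$,a,b}
iter 3: (no change)
  FOLLOW[S]={$,a}  FOLLOW[A]={$,a,b}  FOLLOW[B]={$,a,b}  FOLLOW[C]={$,a,b}

FOLLOW(S) = ["$", "a"]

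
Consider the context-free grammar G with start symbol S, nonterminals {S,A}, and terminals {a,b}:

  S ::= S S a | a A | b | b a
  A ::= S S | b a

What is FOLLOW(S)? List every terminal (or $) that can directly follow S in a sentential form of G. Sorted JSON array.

FIRST iteration:
round 1:
  A via A→b a: +{b}
  S via S→a A: +{a}
  S via S→b: +{b}
  FIRST[S]={a,b}  FIRST[A]={b}
round 2:
  A via A→S S: +{a}
  FIRST[S]={a,b}  FIRST[A]={a,b}
round 3: (stable)
  FIRST[S]={a,b}  FIRST[A]={a,b}

Compute FOLLOW by fixpoint:
seed FOLLOW(S) with $
round 1:
  A→S S: FOLLOW(S) ⊇ FIRST(S) = {a,b}; new: +{a,b}
  S→a A: FOLLOW(A) ⊇ FOLLOW(S) ⊇ {$,a,b}; new: +{$,a,b}
  FOLLOW[S]={$,a,b}  FOLLOW[A]={$,a,b}
round 2: done
  FOLLOW[S]={$,a,b}  FOLLOW[A]={$,a,b}

FOLLOW(S) = ["$", "a", "b"]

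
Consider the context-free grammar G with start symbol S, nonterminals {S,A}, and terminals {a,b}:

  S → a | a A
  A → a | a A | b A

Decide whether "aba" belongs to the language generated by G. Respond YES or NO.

Convert to CNF:
  S -> T0 A | a
  A -> T0 A | T1 A | a
  T0 -> a
  T1 -> b

CYK table (by increasing span):
  cell(0,0) a: {A,S,T0}  orig:{A,S}
  cell(1,1) b: {T1}  orig:{}
  cell(2,2) a: {A,S,T0}  orig:{A,S}
  cell(0,1) ab: ∅
  cell(1,2) ba: {A}
  cell(0,2) aba: {A,S}

S ∈ T[0,2] ⇒ YES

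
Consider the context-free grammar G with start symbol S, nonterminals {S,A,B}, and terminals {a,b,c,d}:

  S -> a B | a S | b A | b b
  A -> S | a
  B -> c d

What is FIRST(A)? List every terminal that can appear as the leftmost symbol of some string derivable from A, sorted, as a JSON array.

FIRST iteration:
round 1:
  A via A→a: +{a}
  B via B→c d: +{c}
  S via S→a B: +{a}
  S via S→b A: +{b}
  S: {a,b}  A: {a}  B: {c}
round 2:
  A via A→S: +{b}
  S: {a,b}  A: {a,b}  B: {c}
round 3: (stable)
  S: {a,b}  A: {a,b}  B: {c}

FIRST(A) = ["a", "b"]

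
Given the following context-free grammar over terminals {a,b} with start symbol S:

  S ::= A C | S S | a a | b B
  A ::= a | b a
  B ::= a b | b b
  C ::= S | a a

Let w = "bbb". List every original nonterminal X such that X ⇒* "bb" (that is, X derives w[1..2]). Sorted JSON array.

Convert to CNF:
  S -> A C | S S | T0 B | T1 T1
  A -> T0 T1 | a
  B -> T0 T0 | T1 T0
  C -> A C | S S | T0 B | T1 T1
  T0 -> b
  T1 -> a

Fill CYK table bottom-up, restricted to cells inside w[1..2]:
  [1..1]={T0}  "b"  orig:{}
  [2..2]={T0}  "b"  orig:{}
  [1..2]={B}  "bb"

Original NTs in T[1,2] deriving "bb": ["B"]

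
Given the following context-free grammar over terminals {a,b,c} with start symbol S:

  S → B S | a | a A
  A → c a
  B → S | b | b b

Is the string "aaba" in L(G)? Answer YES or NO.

CNF form of G:
  S -> B S | T1 A | a
  A -> T0 T1
  B -> B S | T1 A | T2 T2 | a | b
  T0 -> c
  T1 -> a
  T2 -> b

CYK fill:
  [0..0]={B,S,T1}  "a"  orig:{B,S}
  [1..1]={B,S,T1}  "a"  orig:{B,S}
  [2..2]={B,T2}  "b"  orig:{B}
  [3..3]={B,S,T1}  "a"  orig:{B,S}
  [0..1]={B,S}  "aa"
  [1..2]=∅  "ab"
  [2..3]={B,S}  "ba"
  [0..2]=∅  "aab"
  [1..3]={B,S}  "aba"
  [0..3]={B,S}  "aaba"

S ∈ T[0,3] ⇒ YES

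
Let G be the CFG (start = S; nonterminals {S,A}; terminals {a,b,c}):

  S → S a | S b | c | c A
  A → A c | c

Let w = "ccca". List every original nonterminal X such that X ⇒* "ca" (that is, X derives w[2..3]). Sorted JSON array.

CNF form of G:
  S -> S T1 | S T2 | T0 A | c
  A -> A T0 | c
  T0 -> c
  T1 -> a
  T2 -> b

CYK table (by increasing span), restricted to cells inside w[2..3]:
  cell(2,2) c: {A,S,T0}  orig:{A,S}
  cell(3,3) a: {T1}  orig:{}
  cell(2,3) ca: {S}

Original NTs in T[2,3] deriving "ca": ["S"]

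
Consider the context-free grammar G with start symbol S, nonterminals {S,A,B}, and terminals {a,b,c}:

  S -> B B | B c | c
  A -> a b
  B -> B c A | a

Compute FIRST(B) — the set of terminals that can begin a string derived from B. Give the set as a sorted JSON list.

Compute FIRST by fixpoint:
round 1:
  A via A→a b: +{a}
  B via B→a: +{a}
  S via S→B B: +{a}
  S via S→c: +{c}
  FIRST[S]={a,c}  FIRST[A]={a}  FIRST[B]={a}
round 2: done
  FIRST[S]={a,c}  FIRST[A]={a}  FIRST[B]={a}

FIRST(B) = ["a"]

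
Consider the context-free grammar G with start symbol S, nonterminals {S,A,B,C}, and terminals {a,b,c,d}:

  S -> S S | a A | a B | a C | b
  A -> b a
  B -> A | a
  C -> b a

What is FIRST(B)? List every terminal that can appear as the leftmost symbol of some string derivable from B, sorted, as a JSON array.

Compute FIRST by fixpoint:
[1]
  A via A→b a: +{b}
  B via B→A: +{b}
  B via B→a: +{a}
  C via C→b a: +{b}
  S via S→a A: +{a}
  S via S→b: +{b}
  S: {a,b}  A: {b}  B: {a,b}  C: {b}
[2] done
  S: {a,b}  A: {b}  B: {a,b}  C: {b}

FIRST(B) = ["a", "b"]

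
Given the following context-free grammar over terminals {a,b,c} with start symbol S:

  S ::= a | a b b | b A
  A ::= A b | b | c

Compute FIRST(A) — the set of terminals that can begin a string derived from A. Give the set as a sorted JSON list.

FIRST iteration:
pass 1:
  A via A→b: +{b}
  A via A→c: +{c}
  S via S→a: +{a}
  S via S→b A: +{b}
  FIRST(S)={a,b}  FIRST(A)={b,c}
pass 2: — fixpoint
  FIRST(S)={a,b}  FIRST(A)={b,c}

FIRST(A) = ["b", "c"]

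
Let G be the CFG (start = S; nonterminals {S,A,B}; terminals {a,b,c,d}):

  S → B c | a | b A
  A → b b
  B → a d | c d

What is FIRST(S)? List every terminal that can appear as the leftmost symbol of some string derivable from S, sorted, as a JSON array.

Compute FIRST by fixpoint:
iter 1:
  A via A→b b: +{b}
  B via B→a d: +{a}
  B via B→c d: +{c}
  S via S→B c: +{a,c}
  S via S→b A: +{b}
  S: {a,b,c}  A: {b}  B: {a,c}
iter 2: (stable)
  S: {a,b,c}  A: {b}  B: {a,c}

FIRST(S) = ["a", "b", "c"]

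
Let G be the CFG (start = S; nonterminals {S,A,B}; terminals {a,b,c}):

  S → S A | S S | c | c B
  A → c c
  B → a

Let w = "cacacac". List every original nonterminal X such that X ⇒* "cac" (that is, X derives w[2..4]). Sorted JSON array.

CNF form of G:
  S -> S A | S S | T0 B | c
  A -> T0 T0
  B -> a
  T0 -> c

CYK table (by increasing span) — only the sub-triangle for w[2..4]:
  T[2,2] 'c' = {S,T0}  orig:{S}
  T[3,3] 'a' = {B}
  T[4,4] 'c' = {S,T0}  orig:{S}
  T[2,3] 'ca' = {S}
  T[3,4] 'ac' = ∅
  T[2,4] 'cac' = {S}

Original NTs in T[2,4] deriving "cac": ["S"]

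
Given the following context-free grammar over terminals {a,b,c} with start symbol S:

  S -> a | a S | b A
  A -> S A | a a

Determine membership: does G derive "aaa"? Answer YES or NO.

CNF form of G:
  S -> T0 S | T1 A | a
  A -> S A | T0 T0
  T0 -> a
  T1 -> b

CYK fill:
  cell(0,0) a: {S,T0}  orig:{S}
  cell(1,1) a: {S,T0}  orig:{S}
  cell(2,2) a: {S,T0}  orig:{S}
  cell(0,1) aa: {A,S}
  cell(1,2) aa: {A,S}
  cell(0,2) aaa: {A,S}

S ∈ T[0,2] ⇒ YES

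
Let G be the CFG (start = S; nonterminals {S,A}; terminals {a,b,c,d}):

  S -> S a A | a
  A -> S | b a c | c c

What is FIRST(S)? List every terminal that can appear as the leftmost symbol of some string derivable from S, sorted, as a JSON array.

Compute FIRST by fixpoint:
iter 1:
  A via A→b a c: +{b}
  A via A→c c: +{c}
  S via S→a: +{a}
  S: {a}  A: {b,c}
iter 2:
  A via A→S: +{a}
  S: {a}  A: {a,b,c}
iter 3: (no change)
  S: {a}  A: {a,b,c}

FIRST(S) = ["a"]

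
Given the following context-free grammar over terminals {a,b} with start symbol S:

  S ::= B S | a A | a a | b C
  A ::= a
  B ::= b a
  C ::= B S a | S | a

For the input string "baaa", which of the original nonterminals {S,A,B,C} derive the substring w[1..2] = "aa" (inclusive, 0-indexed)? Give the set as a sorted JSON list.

CNF form of G:
  S -> B S | T0 C | T1 A | T1 T1
  A -> a
  B -> T0 T1
  C -> B S | B X2 | T0 C | T1 A | T1 T1 | a
  T0 -> b
  T1 -> a
  X2 -> S T1

CYK table (by increasing span) — only the sub-triangle for w[1..2]:
  T[1,1] 'a' = {A,C,T1}  orig:{A,C}
  T[2,2] 'a' = {A,C,T1}  orig:{A,C}
  T[1,2] 'aa' = {C,S}

Original NTs in T[1,2] deriving "aa": ["C", "S"]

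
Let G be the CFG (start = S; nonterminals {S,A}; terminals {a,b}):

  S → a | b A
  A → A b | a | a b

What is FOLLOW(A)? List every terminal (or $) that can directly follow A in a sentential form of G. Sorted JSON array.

Compute FIRST by fixpoint:
round 1:
  A via A→a: +{a}
  S via S→a: +{a}
  S via S→b A: +{b}
  FIRST[S]={a,b}  FIRST[A]={a}
round 2: (no change)
  FIRST[S]={a,b}  FIRST[A]={a}

FOLLOW iteration:
initialize: $ ∈ FOLLOW(S)
round 1:
  A→A b: FOLLOW(A) ⊇ FIRST(b) = {b}; new: +{b}
  S→b A: FOLLOW(A) ⊇ FOLLOW(S) ⊇ {$}; new: +{$}
  FOLLOW(S)={$}  FOLLOW(A)={$,b}
round 2: (no change)
  FOLLOW(S)={$}  FOLLOW(A)={$,b}

FOLLOW(A) = ["$", "b"]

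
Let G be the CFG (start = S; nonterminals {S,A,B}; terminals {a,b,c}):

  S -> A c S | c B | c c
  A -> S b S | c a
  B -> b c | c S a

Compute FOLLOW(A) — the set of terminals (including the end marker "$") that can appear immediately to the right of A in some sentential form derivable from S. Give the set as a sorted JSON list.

FIRST sets, iterate to fixpoint:
[1]
  A via A→c a: +{c}
  B via B→b c: +{b}
  B via B→c S a: +{c}
  S via S→A c S: +{c}
  FIRST[S]={c}  FIRST[A]={c}  FIRST[B]={b,c}
[2] (stable)
  FIRST[S]={c}  FIRST[A]={c}  FIRST[B]={b,c}

Compute FOLLOW by fixpoint:
seed FOLLOW(S) with $
pass 1:
  A→S b S: FOLLOW(S) ⊇ FIRST(b) = {b}; new: +{b}
  B→c S a: FOLLOW(S) ⊇ FIRST(a) = {a}; new: +{a}
  S→A c S: FOLLOW(A) ⊇ FIRST(c) = {c}; new: +{c}
  S→c B: FOLLOW(B) ⊇ FOLLOW(S) ⊇ {$,a,b}; new: +{$,a,b}
  FOLLOW[S]={$,a,b}  FOLLOW[A]={c}  FOLLOW[B]={$,a,b}
pass 2:
  A→S b S: FOLLOW(S) ⊇ FOLLOW(A) ⊇ {c}; new: +{c}
  S→c B: FOLLOW(B) ⊇ FOLLOW(S) ⊇ {$,a,b,c}; new: +{c}
  FOLLOW[S]={$,a,b,c}  FOLLOW[A]={c}  FOLLOW[B]={$,a,b,c}
pass 3: — fixpoint
  FOLLOW[S]={$,a,b,c}  FOLLOW[A]={c}  FOLLOW[B]={$,a,b,c}

FOLLOW(A) = ["c"]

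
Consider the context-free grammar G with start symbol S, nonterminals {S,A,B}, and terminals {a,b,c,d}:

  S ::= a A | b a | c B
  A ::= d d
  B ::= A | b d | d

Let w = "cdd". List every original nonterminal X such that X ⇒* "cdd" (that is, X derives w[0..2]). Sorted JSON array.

Convert to CNF:
  S -> T1 T2 | T2 A | T3 B
  A -> T0 T0
  B -> T0 T0 | T1 T0 | d
  T0 -> d
  T1 -> b
  T2 -> a
  T3 -> c

CYK table (by increasing span), restricted to cells inside w[0..2]:
  T[0,0] 'c' = {T3}  orig:{}
  T[1,1] 'd' = {B,T0}  orig:{B}
  T[2,2] 'd' = {B,T0}  orig:{B}
  T[0,1] 'cd' = {S}
  T[1,2] 'dd' = {A,B}
  T[0,2] 'cdd' = {S}

Original NTs in T[0,2] deriving "cdd": ["S"]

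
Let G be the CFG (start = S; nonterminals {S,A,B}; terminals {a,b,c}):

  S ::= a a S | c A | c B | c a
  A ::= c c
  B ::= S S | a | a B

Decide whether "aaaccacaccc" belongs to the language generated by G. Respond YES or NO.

CNF form of G:
  S -> T0 A | T0 B | T0 T1 | T1 X2
  A -> T0 T0
  B -> S S | T1 B | a
  T0 -> c
  T1 -> a
  X2 -> T1 S

CYK fill:
  [0..0]={B,T1}  "a"  orig:{B}
  [1..1]={B,T1}  "a"  orig:{B}
  [2..2]={B,T1}  "a"  orig:{B}
  [3..3]={T0}  "c"  orig:{}
  [4..4]={T0}  "c"  orig:{}
  [5..5]={B,T1}  "a"  orig:{B}
  [6..6]={T0}  "c"  orig:{}
  [7..7]={B,T1}  "a"  orig:{B}
  [8..8]={T0}  "c"  orig:{}
  [9..9]={T0}  "c"  orig:{}
  [10..10]={T0}  "c"  orig:{}
  [0..1]={B}  "aa"
  [1..2]={B}  "aa"
  [2..3]=∅  "ac"
  [3..4]={A}  "cc"
  [4..5]={S}  "ca"
  [5..6]=∅  "ac"
  [6..7]={S}  "ca"
  [7..8]=∅  "ac"
  [8..9]={A}  "cc"
  [9..10]={A}  "cc"
  [0..2]={B}  "aaa"
  [1..3]=∅  "aac"
  [2..4]=∅  "acc"
  [3..5]=∅  "cca"
  [4..6]=∅  "cac"
  [5..7]={X2}  "aca"  orig:{}
  [6..8]=∅  "cac"
  [7..9]=∅  "acc"
  [8..10]={S}  "ccc"
  [0..3]=∅  "aaac"
  [1..4]=∅  "aacc"
  [2..5]=∅  "acca"
  [3..6]=∅  "ccac"
  [4..7]={B}  "caca"
  [5..8]=∅  "acac"
  [6..9]=∅  "cacc"
  [7..10]={X2}  "accc"  orig:{}
  [0..4]=∅  "aaacc"
  [1..5]=∅  "aacca"
  [2..6]=∅  "accac"
  [3..7]={S}  "ccaca"
  [4..8]=∅  "cacac"
  [5..9]=∅  "acacc"
  [6..10]={B}  "caccc"
  [0..5]=∅  "aaacca"
  [1..6]=∅  "aaccac"
  [2..7]={X2}  "accaca"  orig:{}
  [3..8]=∅  "ccacac"
  [4..9]=∅  "cacacc"
  [5..10]={B}  "acaccc"
  [0..6]=∅  "aaaccac"
  [1..7]={S}  "aaccaca"
  [2..8]=∅  "accacac"
  [3..9]=∅  "ccacacc"
  [4..10]={S}  "cacaccc"
  [0..7]={X2}  "aaaccaca"  orig:{}
  [1..8]=∅  "aaccacac"
  [2..9]=∅  "accacacc"
  [3..10]={B}  "ccacaccc"
  [0..8]=∅  "aaaccacac"
  [1..9]=∅  "aaccacacc"
  [2..10]={B}  "accacaccc"
  [0..9]=∅  "aaaccacacc"
  [1..10]={B}  "aaccacaccc"
  [0..10]={B}  "aaaccacaccc"

S ∉ T[0,10] ⇒ NO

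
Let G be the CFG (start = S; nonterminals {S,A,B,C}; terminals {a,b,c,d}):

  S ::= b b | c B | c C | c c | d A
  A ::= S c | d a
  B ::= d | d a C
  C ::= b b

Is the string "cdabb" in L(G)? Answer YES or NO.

CNF form of G:
  S -> T0 B | T0 C | T0 T0 | T1 A | T3 T3
  A -> S T0 | T1 T2
  B -> T1 X4 | d
  C -> T3 T3
  T0 -> c
  T1 -> d
  T2 -> a
  T3 -> b
  X4 -> T2 C

Fill CYK table bottom-up:
  T[0,0] 'c' = {T0}  orig:{}
  T[1,1] 'd' = {B,T1}  orig:{B}
  T[2,2] 'a' = {T2}  orig:{}
  T[3,3] 'b' = {T3}  orig:{}
  T[4,4] 'b' = {T3}  orig:{}
  T[0,1] 'cd' = {S}
  T[1,2] 'da' = {A}
  T[2,3] 'ab' = ∅
  T[3,4] 'bb' = {C,S}
  T[0,2] 'cda' = ∅
  T[1,3] 'dab' = ∅
  T[2,4] 'abb' = {X4}  orig:{}
  T[0,3] 'cdab' = ∅
  T[1,4] 'dabb' = {B}
  T[0,4] 'cdabb' = {S}

S ∈ T[0,4] ⇒ YES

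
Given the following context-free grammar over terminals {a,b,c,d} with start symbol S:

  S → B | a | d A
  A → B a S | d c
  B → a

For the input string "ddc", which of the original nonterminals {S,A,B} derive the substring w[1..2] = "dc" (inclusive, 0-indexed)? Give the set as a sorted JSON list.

CNF form of G:
  S -> T1 A | a
  A -> B X3 | T1 T2
  B -> a
  T0 -> a
  T1 -> d
  T2 -> c
  X3 -> T0 S

CYK fill (cells [i..j] with 1 ≤ i ≤ j ≤ 2 only):
  T[1,1] 'd' = {T1}  orig:{}
  T[2,2] 'c' = {T2}  orig:{}
  T[1,2] 'dc' = {A}

Original NTs in T[1,2] deriving "dc": ["A"]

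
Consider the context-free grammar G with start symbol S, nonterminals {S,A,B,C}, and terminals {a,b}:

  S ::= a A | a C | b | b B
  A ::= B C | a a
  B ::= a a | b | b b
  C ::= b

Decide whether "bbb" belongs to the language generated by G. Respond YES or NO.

Convert to CNF:
  S -> T0 A | T0 C | T1 B | b
  A -> B C | T0 T0
  B -> T0 T0 | T1 T1 | b
  C -> b
  T0 -> a
  T1 -> b

CYK fill:
  cell(0,0) b: {B,C,S,T1}  orig:{B,C,S}
  cell(1,1) b: {B,C,S,T1}  orig:{B,C,S}
  cell(2,2) b: {B,C,S,T1}  orig:{B,C,S}
  cell(0,1) bb: {A,B,S}
  cell(1,2) bb: {A,B,S}
  cell(0,2) bbb: {A,S}

S ∈ T[0,2] ⇒ YES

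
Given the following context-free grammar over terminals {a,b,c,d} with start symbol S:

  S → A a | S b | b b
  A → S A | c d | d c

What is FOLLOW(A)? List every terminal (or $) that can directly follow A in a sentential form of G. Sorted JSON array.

FIRST iteration:
round 1:
  A via A→c d: +{c}
  A via A→d c: +{d}
  S via S→A a: +{c,d}
  S via S→b b: +{b}
  FIRST(S)={b,c,d}  FIRST(A)={c,d}
round 2:
  A via A→S A: +{b}
  FIRST(S)={b,c,d}  FIRST(A)={b,c,d}
round 3: (stable)
  FIRST(S)={b,c,d}  FIRST(A)={b,c,d}

FOLLOW sets:
seed FOLLOW(S) with $
pass 1:
  A→S A: FOLLOW(S) ⊇ FIRST(A) = {b,c,d}; new: +{b,c,d}
  S→A a: FOLLOW(A) ⊇ FIRST(a) = {a}; new: +{a}
  FOLLOW[S]={$,b,c,d}  FOLLOW[A]={a}
pass 2: — fixpoint
  FOLLOW[S]={$,b,c,d}  FOLLOW[A]={a}

FOLLOW(A) = ["a"]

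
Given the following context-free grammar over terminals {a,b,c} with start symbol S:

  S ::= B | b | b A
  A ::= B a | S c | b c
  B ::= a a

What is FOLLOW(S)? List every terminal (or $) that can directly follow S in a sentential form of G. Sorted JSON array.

FIRST sets, iterate to fixpoint:
round 1:
  A via A→b c: +{b}
  B via B→a a: +{a}
  S via S→B: +{a}
  S via S→b: +{b}
  S: {a,b}  A: {b}  B: {a}
round 2:
  A via A→B a: +{a}
  S: {a,b}  A: {a,b}  B: {a}
round 3: (no change)
  S: {a,b}  A: {a,b}  B: {a}

Compute FOLLOW by fixpoint:
initialize: $ ∈ FOLLOW(S)
[1]
  A→B a: FOLLOW(B) ⊇ FIRST(a) = {a}; new: +{a}
  A→S c: FOLLOW(S) ⊇ FIRST(c) = {c}; new: +{c}
  S→B: FOLLOW(B) ⊇ FOLLOW(S) ⊇ {$,c}; new: +{$,c}
  S→b A: FOLLOW(A) ⊇ FOLLOW(S) ⊇ {$,c}; new: +{$,c}
  S: {$,c}  A: {$,c}  B: {$,a,c}
[2] (no change)
  S: {$,c}  A: {$,c}  B: {$,a,c}

FOLLOW(S) = ["$", "c"]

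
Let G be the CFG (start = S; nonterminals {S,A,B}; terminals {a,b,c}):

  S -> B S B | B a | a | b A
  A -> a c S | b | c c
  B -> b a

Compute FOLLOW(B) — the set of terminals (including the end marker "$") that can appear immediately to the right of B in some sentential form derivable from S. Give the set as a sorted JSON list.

Compute FIRST by fixpoint:
[1]
  A via A→a c S: +{a}
  A via A→b: +{b}
  A via A→c c: +{c}
  B via B→b a: +{b}
  S via S→B S B: +{b}
  S via S→a: +{a}
  FIRST[S]={a,b}  FIRST[A]={a,b,c}  FIRST[B]={b}
[2] (no change)
  FIRST[S]={a,b}  FIRST[A]={a,b,c}  FIRST[B]={b}

FOLLOW iteration:
initialize: $ ∈ FOLLOW(S)
round 1:
  S→B S B: FOLLOW(B) ⊇ FIRST(S) = {a,b}; new: +{a,b}
  S→B S B: FOLLOW(S) ⊇ FIRST(B) = {b}; new: +{b}
  S→B S B: FOLLOW(B) ⊇ FOLLOW(S) ⊇ {$,b}; new: +{$}
  S→b A: FOLLOW(A) ⊇ FOLLOW(S) ⊇ {$,b}; new: +{$,b}
  S: {$,b}  A: {$,b}  B: {$,a,b}
round 2: (no change)
  S: {$,b}  A: {$,b}  B: {$,a,b}

FOLLOW(B) = ["$", "a", "b"]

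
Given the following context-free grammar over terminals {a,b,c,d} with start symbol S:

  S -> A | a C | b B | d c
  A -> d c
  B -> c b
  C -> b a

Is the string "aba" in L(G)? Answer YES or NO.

Convert to CNF:
  S -> T0 T1 | T2 B | T3 C
  A -> T0 T1
  B -> T1 T2
  C -> T2 T3
  T0 -> d
  T1 -> c
  T2 -> b
  T3 -> a

CYK table (by increasing span):
  T[0,0] 'a' = {T3}  orig:{}
  T[1,1] 'b' = {T2}  orig:{}
  T[2,2] 'a' = {T3}  orig:{}
  T[0,1] 'ab' = ∅
  T[1,2] 'ba' = {C}
  T[0,2] 'aba' = {S}

S ∈ T[0,2] ⇒ YES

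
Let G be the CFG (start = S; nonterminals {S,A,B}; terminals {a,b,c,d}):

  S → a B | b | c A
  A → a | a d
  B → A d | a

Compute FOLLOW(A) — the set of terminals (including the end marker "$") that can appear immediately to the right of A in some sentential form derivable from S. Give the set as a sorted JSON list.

Compute FIRST by fixpoint:
pass 1:
  A via A→a: +{a}
  B via B→A d: +{a}
  S via S→a B: +{a}
  S via S→b: +{b}
  S via S→c A: +{c}
  FIRST[S]={a,b,c}  FIRST[A]={a}  FIRST[B]={a}
pass 2: (stable)
  FIRST[S]={a,b,c}  FIRST[A]={a}  FIRST[B]={a}

FOLLOW iteration:
FOLLOW(S) := {$}
iter 1:
  B→A d: FOLLOW(A) ⊇ FIRST(d) = {d}; new: +{d}
  S→a B: FOLLOW(B) ⊇ FOLLOW(S) ⊇ {$}; new: +{$}
  S→c A: FOLLOW(A) ⊇ FOLLOW(S) ⊇ {$}; new: +{$}
  FOLLOW(S)={$}  FOLLOW(A)={$,d}  FOLLOW(B)={$}
iter 2: (no change)
  FOLLOW(S)={$}  FOLLOW(A)={$,d}  FOLLOW(B)={$}

FOLLOW(A) = ["$", "d"]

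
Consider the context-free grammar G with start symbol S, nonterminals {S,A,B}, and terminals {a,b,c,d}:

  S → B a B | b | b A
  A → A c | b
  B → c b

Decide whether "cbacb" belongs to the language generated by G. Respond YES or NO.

CNF form of G:
  S -> B X3 | T1 A | b
  A -> A T0 | b
  B -> T0 T1
  T0 -> c
  T1 -> b
  T2 -> a
  X3 -> T2 B

CYK fill:
  T[0,0] 'c' = {T0}  orig:{}
  T[1,1] 'b' = {A,S,T1}  orig:{A,S}
  T[2,2] 'a' = {T2}  orig:{}
  T[3,3] 'c' = {T0}  orig:{}
  T[4,4] 'b' = {A,S,T1}  orig:{A,S}
  T[0,1] 'cb' = {B}
  T[1,2] 'ba' = ∅
  T[2,3] 'ac' = ∅
  T[3,4] 'cb' = {B}
  T[0,2] 'cba' = ∅
  T[1,3] 'bac' = ∅
  T[2,4] 'acb' = {X3}  orig:{}
  T[0,3] 'cbac' = ∅
  T[1,4] 'bacb' = ∅
  T[0,4] 'cbacb' = {S}

S ∈ T[0,4] ⇒ YES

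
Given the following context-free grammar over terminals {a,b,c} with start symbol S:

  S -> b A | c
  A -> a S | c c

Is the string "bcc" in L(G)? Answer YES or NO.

CNF form of G:
  S -> T2 A | c
  A -> T0 S | T1 T1
  T0 -> a
  T1 -> c
  T2 -> b

CYK table (by increasing span):
  cell(0,0) b: {T2}  orig:{}
  cell(1,1) c: {S,T1}  orig:{S}
  cell(2,2) c: {S,T1}  orig:{S}
  cell(0,1) bc: ∅
  cell(1,2) cc: {A}
  cell(0,2) bcc: {S}

S ∈ T[0,2] ⇒ YES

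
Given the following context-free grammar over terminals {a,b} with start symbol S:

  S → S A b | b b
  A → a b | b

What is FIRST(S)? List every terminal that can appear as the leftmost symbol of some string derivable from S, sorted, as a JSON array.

FIRST iteration:
round 1:
  A via A→a b: +{a}
  A via A→b: +{b}
  S via S→b b: +{b}
  FIRST(S)={b}  FIRST(A)={a,b}
round 2: — fixpoint
  FIRST(S)={b}  FIRST(A)={a,b}

FIRST(S) = ["b"]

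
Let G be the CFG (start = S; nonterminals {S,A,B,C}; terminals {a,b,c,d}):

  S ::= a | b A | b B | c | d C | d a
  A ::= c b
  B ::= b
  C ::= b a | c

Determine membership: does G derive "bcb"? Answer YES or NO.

Convert to CNF:
  S -> T1 A | T1 B | T3 C | T3 T2 | a | c
  A -> T0 T1
  B -> b
  C -> T1 T2 | c
  T0 -> c
  T1 -> b
  T2 -> a
  T3 -> d

CYK table (by increasing span):
  cell(0,0) b: {B,T1}  orig:{B}
  cell(1,1) c: {C,S,T0}  orig:{C,S}
  cell(2,2) b: {B,T1}  orig:{B}
  cell(0,1) bc: ∅
  cell(1,2) cb: {A}
  cell(0,2) bcb: {S}

S ∈ T[0,2] ⇒ YES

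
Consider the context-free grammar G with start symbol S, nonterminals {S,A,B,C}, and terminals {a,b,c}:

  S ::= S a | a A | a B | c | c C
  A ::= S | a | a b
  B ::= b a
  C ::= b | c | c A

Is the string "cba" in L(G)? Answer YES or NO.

CNF form of G:
  S -> S T0 | T0 A | T0 B | T2 C | c
  A -> S T0 | T0 A | T0 B | T0 T1 | T2 C | a | c
  B -> T1 T0
  C -> T2 A | b | c
  T0 -> a
  T1 -> b
  T2 -> c

Fill CYK table bottom-up:
  T[0,0] 'c' = {A,C,S,T2}  orig:{A,C,S}
  T[1,1] 'b' = {C,T1}  orig:{C}
  T[2,2] 'a' = {A,T0}  orig:{A}
  T[0,1] 'cb' = {A,S}
  T[1,2] 'ba' = {B}
  T[0,2] 'cba' = {A,S}

S ∈ T[0,2] ⇒ YES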